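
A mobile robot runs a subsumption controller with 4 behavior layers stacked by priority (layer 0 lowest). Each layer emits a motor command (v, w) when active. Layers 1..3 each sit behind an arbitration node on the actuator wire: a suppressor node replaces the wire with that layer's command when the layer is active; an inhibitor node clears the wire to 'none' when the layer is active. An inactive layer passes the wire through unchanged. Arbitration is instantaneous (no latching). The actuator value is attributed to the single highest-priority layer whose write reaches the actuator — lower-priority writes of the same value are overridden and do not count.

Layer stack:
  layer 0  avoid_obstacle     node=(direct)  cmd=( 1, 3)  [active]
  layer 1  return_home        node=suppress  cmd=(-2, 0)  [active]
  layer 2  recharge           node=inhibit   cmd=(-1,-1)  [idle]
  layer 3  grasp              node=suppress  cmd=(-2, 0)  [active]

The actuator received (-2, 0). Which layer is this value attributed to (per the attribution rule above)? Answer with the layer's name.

grasp

[0] avoid_obstacle on; wire := (1, 3)
[1] return_home on (suppress); wire := (-2, 0)
[2] recharge off; pass (-2, 0)
[3] grasp on (suppress); wire := (-2, 0)
output (-2, 0)
last writer: layer 3 = grasp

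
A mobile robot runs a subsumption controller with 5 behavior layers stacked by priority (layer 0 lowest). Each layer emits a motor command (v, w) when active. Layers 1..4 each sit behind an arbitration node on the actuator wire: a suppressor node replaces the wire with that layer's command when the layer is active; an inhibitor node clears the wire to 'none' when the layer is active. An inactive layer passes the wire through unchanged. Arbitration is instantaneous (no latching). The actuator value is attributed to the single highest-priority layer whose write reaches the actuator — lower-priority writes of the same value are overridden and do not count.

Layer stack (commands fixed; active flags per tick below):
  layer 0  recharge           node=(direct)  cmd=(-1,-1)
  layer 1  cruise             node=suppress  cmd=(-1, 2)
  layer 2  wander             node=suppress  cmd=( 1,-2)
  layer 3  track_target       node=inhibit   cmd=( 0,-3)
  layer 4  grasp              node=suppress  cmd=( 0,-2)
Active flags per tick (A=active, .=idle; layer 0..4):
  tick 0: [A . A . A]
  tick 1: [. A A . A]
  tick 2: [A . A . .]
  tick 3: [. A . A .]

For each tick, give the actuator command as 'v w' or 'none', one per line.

tick 0:
  L0 recharge: active, feeds wire = (-1, -1)
  L1 cruise: idle → wire stays (-1, -1)
  L2 wander: active, suppressor → wire = (1, -2)
  L3 track_target: idle → wire stays (1, -2)
  L4 grasp: active, suppressor → wire = (0, -2)
  actuator = (0, -2)
tick 1:
  L0 recharge: idle → wire = none
  L1 cruise: active, suppressor → wire = (-1, 2)
  L2 wander: active, suppressor → wire = (1, -2)
  L3 track_target: idle → wire stays (1, -2)
  L4 grasp: active, suppressor → wire = (0, -2)
  actuator = (0, -2)
tick 2:
  L0 recharge: active, feeds wire = (-1, -1)
  L1 cruise: idle → wire stays (-1, -1)
  L2 wander: active, suppressor → wire = (1, -2)
  L3 track_target: idle → wire stays (1, -2)
  L4 grasp: idle → wire stays (1, -2)
  actuator = (1, -2)
tick 3:
  L0 recharge: idle → wire = none
  L1 cruise: active, suppressor → wire = (-1, 2)
  L2 wander: idle → wire stays (-1, 2)
  L3 track_target: active, inhibitor → wire = none
  L4 grasp: idle → wire stays none
  actuator = none

0 -2
0 -2
1 -2
none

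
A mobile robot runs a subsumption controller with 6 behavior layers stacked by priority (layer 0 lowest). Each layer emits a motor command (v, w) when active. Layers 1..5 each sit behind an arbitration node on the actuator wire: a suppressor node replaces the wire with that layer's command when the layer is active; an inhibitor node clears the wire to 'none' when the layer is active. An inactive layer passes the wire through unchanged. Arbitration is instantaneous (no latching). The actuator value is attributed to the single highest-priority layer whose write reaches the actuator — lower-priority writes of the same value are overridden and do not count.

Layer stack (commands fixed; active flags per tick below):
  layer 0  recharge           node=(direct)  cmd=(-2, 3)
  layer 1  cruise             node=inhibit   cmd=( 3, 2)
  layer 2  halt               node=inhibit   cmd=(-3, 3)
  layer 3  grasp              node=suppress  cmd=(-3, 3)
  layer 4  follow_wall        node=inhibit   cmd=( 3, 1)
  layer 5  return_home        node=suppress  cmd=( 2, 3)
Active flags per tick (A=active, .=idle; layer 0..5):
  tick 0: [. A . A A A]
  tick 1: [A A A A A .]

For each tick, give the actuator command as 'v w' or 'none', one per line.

2 3
none

tick 0:
  [0] recharge off; wire := none
  [1] cruise on (inhibit); wire := none
  [2] halt off; pass none
  [3] grasp on (suppress); wire := (-3, 3)
  [4] follow_wall on (inhibit); wire := none
  [5] return_home on (suppress); wire := (2, 3)
  output (2, 3)
tick 1:
  [0] recharge on; wire := (-2, 3)
  [1] cruise on (inhibit); wire := none
  [2] halt on (inhibit); wire := none
  [3] grasp on (suppress); wire := (-3, 3)
  [4] follow_wall on (inhibit); wire := none
  [5] return_home off; pass none
  output none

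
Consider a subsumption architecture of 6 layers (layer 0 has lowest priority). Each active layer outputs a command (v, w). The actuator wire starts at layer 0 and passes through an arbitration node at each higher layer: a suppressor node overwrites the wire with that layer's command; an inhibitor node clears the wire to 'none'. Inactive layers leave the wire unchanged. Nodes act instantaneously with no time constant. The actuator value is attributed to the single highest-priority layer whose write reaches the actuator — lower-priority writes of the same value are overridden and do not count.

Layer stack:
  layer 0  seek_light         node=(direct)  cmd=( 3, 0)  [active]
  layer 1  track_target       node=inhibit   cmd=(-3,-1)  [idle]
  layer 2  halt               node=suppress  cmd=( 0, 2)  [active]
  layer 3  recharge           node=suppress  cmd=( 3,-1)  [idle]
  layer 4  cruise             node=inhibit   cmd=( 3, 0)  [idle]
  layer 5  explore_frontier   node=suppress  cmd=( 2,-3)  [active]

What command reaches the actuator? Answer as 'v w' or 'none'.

L0 seek_light: active, feeds wire = (3, 0)
L1 track_target: idle → wire stays (3, 0)
L2 halt: active, suppressor → wire = (0, 2)
L3 recharge: idle → wire stays (0, 2)
L4 cruise: idle → wire stays (0, 2)
L5 explore_frontier: active, suppressor → wire = (2, -3)
actuator = (2, -3)

2 -3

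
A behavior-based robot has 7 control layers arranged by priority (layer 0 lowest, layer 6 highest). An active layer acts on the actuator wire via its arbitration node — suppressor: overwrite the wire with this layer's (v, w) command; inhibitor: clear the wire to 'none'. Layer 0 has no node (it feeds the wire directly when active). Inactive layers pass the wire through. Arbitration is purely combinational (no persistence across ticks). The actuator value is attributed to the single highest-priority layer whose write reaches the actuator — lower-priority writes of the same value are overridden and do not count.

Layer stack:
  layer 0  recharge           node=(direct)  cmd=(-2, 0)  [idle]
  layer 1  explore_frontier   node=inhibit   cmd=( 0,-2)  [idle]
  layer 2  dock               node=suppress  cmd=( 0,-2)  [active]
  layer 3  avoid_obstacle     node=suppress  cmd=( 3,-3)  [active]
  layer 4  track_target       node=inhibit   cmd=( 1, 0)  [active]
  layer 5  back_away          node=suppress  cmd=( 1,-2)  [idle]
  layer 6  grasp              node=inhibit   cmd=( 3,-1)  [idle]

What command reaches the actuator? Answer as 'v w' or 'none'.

none

layer 0 (recharge) idle — none
layer 1 (explore_frontier) idle — unchanged: none
layer 2 (dock) active — suppresses: (0, -2)
layer 3 (avoid_obstacle) active — suppresses: (3, -3)
layer 4 (track_target) active — inhibits: none
layer 5 (back_away) idle — unchanged: none
layer 6 (grasp) idle — unchanged: none
→ actuator none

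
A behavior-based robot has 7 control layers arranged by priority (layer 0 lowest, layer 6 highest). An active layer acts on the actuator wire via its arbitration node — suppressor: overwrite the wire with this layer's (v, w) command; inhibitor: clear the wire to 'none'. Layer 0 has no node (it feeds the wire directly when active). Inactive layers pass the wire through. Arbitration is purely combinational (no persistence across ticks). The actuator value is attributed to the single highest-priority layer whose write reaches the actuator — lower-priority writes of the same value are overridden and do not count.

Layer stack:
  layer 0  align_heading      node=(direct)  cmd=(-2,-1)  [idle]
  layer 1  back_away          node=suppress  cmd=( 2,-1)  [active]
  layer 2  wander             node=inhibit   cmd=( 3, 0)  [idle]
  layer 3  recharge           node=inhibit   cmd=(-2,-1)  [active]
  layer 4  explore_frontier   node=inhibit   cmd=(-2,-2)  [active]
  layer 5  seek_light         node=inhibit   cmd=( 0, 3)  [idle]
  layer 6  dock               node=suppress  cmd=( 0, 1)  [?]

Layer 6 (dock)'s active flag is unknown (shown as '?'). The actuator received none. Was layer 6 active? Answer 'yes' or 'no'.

no

If layer 6 is active=yes:
  actuator would be (0, 1)
If layer 6 is active=no:
  actuator would be none
Observed none, so layer 6 was idle.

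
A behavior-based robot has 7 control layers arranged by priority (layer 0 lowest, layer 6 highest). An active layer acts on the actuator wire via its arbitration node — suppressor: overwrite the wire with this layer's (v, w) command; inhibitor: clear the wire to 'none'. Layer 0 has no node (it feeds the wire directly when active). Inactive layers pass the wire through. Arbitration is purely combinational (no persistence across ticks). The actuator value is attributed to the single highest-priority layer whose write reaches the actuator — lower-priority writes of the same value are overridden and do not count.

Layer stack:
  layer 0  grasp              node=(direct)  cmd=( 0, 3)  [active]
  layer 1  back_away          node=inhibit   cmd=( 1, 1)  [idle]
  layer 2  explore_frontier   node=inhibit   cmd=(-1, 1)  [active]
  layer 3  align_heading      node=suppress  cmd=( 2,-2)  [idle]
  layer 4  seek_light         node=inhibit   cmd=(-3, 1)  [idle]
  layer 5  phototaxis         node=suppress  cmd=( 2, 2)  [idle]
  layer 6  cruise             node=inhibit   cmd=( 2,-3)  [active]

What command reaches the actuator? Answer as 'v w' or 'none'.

L0 grasp: active, feeds wire = (0, 3)
L1 back_away: idle → wire stays (0, 3)
L2 explore_frontier: active, inhibitor → wire = none
L3 align_heading: idle → wire stays none
L4 seek_light: idle → wire stays none
L5 phototaxis: idle → wire stays none
L6 cruise: active, inhibitor → wire = none
actuator = none

none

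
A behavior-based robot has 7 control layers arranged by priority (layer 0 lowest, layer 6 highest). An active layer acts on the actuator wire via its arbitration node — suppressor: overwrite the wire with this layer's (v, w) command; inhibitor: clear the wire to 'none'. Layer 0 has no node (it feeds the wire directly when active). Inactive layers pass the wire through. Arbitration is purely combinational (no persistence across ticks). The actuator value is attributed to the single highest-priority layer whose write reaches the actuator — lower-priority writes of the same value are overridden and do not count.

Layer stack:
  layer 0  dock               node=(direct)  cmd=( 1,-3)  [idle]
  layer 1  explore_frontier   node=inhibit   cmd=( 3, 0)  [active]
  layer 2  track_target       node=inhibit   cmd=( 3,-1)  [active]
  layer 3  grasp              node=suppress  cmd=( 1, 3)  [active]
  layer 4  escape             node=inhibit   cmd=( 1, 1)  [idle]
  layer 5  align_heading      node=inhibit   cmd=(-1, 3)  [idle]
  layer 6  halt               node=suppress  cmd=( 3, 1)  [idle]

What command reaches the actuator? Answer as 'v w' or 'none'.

1 3

[0] dock off; wire := none
[1] explore_frontier on (inhibit); wire := none
[2] track_target on (inhibit); wire := none
[3] grasp on (suppress); wire := (1, 3)
[4] escape off; pass (1, 3)
[5] align_heading off; pass (1, 3)
[6] halt off; pass (1, 3)
output (1, 3)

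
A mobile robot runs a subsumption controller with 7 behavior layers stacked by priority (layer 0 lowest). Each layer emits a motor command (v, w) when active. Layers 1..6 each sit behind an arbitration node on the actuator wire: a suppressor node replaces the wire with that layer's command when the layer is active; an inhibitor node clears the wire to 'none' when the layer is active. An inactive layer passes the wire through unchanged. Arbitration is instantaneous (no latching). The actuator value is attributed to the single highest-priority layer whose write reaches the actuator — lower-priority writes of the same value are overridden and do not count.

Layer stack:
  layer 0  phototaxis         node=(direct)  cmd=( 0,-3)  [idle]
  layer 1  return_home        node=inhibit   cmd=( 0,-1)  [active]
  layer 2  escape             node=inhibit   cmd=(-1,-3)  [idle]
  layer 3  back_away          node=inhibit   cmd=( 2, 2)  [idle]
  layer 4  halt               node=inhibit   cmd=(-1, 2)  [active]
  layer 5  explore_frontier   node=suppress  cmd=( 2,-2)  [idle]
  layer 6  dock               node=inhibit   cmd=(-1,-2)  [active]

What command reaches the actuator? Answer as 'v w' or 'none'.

none

[0] phototaxis off; wire := none
[1] return_home on (inhibit); wire := none
[2] escape off; pass none
[3] back_away off; pass none
[4] halt on (inhibit); wire := none
[5] explore_frontier off; pass none
[6] dock on (inhibit); wire := none
output none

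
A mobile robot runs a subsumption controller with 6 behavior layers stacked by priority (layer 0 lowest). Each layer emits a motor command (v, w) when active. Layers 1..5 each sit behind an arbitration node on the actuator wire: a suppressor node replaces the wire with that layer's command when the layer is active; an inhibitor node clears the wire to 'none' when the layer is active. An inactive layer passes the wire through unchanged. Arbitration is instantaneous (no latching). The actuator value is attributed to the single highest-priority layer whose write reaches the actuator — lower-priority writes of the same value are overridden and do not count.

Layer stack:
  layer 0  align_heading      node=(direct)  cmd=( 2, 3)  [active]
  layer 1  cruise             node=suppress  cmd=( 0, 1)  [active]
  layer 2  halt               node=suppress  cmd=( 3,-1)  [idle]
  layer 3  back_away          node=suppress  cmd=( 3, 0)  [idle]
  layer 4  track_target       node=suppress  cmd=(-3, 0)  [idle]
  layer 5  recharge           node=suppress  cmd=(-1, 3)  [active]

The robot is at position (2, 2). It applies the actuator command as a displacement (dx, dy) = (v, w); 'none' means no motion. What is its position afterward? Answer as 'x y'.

1 5

L0 align_heading: active, feeds wire = (2, 3)
L1 cruise: active, suppressor → wire = (0, 1)
L2 halt: idle → wire stays (0, 1)
L3 back_away: idle → wire stays (0, 1)
L4 track_target: idle → wire stays (0, 1)
L5 recharge: active, suppressor → wire = (-1, 3)
actuator = (-1, 3)
position: (2, 2) + (-1, 3) = (1, 5)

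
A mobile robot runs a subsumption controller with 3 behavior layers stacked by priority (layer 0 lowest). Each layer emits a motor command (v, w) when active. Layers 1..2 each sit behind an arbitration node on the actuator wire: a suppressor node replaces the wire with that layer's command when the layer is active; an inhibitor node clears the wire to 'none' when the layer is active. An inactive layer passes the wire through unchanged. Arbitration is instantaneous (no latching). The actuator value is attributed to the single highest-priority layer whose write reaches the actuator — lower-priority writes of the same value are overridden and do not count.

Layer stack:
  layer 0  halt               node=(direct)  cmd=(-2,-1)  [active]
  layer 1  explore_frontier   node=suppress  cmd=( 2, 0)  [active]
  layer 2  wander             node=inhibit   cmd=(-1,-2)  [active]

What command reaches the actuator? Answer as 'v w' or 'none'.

L0 halt: active, feeds wire = (-2, -1)
L1 explore_frontier: active, suppressor → wire = (2, 0)
L2 wander: active, inhibitor → wire = none
actuator = none

none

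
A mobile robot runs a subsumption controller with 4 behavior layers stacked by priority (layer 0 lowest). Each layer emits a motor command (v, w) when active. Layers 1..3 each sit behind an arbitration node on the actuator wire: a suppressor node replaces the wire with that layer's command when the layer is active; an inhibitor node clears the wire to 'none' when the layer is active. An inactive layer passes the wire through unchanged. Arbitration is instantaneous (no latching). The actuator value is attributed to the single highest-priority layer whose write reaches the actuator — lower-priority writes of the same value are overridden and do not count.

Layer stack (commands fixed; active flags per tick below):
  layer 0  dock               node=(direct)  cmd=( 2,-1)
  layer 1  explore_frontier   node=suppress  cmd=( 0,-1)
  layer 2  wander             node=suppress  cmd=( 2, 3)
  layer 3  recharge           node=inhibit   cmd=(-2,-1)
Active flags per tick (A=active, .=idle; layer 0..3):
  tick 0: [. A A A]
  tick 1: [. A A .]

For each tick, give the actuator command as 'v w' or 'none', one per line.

none
2 3

tick 0:
  L0 dock: idle → wire = none
  L1 explore_frontier: active, suppressor → wire = (0, -1)
  L2 wander: active, suppressor → wire = (2, 3)
  L3 recharge: active, inhibitor → wire = none
  actuator = none
tick 1:
  L0 dock: idle → wire = none
  L1 explore_frontier: active, suppressor → wire = (0, -1)
  L2 wander: active, suppressor → wire = (2, 3)
  L3 recharge: idle → wire stays (2, 3)
  actuator = (2, 3)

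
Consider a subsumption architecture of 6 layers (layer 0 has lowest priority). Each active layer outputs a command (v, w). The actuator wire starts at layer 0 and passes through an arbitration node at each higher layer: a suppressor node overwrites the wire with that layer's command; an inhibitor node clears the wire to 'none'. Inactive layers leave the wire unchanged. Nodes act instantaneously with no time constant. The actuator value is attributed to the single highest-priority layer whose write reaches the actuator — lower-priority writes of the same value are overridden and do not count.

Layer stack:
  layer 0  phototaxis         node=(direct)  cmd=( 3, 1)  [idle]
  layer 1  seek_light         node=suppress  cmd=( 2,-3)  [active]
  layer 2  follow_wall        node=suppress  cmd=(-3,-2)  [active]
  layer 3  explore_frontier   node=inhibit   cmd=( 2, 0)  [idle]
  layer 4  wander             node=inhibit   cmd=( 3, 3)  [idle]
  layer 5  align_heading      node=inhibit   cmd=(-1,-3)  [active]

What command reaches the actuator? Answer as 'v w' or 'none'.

L0 phototaxis: idle → wire = none
L1 seek_light: active, suppressor → wire = (2, -3)
L2 follow_wall: active, suppressor → wire = (-3, -2)
L3 explore_frontier: idle → wire stays (-3, -2)
L4 wander: idle → wire stays (-3, -2)
L5 align_heading: active, inhibitor → wire = none
actuator = none

none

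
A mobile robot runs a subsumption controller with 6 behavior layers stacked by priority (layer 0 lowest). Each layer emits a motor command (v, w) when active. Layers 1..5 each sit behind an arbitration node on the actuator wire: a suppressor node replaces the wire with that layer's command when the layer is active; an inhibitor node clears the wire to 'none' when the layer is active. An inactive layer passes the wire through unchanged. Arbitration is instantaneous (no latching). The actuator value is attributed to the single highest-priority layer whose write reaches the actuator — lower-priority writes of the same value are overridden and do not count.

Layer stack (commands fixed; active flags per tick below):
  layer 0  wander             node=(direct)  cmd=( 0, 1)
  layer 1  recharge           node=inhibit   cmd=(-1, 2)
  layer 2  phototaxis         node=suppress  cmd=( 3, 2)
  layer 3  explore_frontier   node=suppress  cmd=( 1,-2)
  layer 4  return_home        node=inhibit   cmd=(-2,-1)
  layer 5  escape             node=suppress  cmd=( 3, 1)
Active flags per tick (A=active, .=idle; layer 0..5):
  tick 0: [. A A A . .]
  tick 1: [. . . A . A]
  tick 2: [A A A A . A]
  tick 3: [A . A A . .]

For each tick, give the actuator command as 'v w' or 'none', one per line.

1 -2
3 1
3 1
1 -2

tick 0:
  L0 wander: idle → wire = none
  L1 recharge: active, inhibitor → wire = none
  L2 phototaxis: active, suppressor → wire = (3, 2)
  L3 explore_frontier: active, suppressor → wire = (1, -2)
  L4 return_home: idle → wire stays (1, -2)
  L5 escape: idle → wire stays (1, -2)
  actuator = (1, -2)
tick 1:
  L0 wander: idle → wire = none
  L1 recharge: idle → wire stays none
  L2 phototaxis: idle → wire stays none
  L3 explore_frontier: active, suppressor → wire = (1, -2)
  L4 return_home: idle → wire stays (1, -2)
  L5 escape: active, suppressor → wire = (3, 1)
  actuator = (3, 1)
tick 2:
  L0 wander: active, feeds wire = (0, 1)
  L1 recharge: active, inhibitor → wire = none
  L2 phototaxis: active, suppressor → wire = (3, 2)
  L3 explore_frontier: active, suppressor → wire = (1, -2)
  L4 return_home: idle → wire stays (1, -2)
  L5 escape: active, suppressor → wire = (3, 1)
  actuator = (3, 1)
tick 3:
  L0 wander: active, feeds wire = (0, 1)
  L1 recharge: idle → wire stays (0, 1)
  L2 phototaxis: active, suppressor → wire = (3, 2)
  L3 explore_frontier: active, suppressor → wire = (1, -2)
  L4 return_home: idle → wire stays (1, -2)
  L5 escape: idle → wire stays (1, -2)
  actuator = (1, -2)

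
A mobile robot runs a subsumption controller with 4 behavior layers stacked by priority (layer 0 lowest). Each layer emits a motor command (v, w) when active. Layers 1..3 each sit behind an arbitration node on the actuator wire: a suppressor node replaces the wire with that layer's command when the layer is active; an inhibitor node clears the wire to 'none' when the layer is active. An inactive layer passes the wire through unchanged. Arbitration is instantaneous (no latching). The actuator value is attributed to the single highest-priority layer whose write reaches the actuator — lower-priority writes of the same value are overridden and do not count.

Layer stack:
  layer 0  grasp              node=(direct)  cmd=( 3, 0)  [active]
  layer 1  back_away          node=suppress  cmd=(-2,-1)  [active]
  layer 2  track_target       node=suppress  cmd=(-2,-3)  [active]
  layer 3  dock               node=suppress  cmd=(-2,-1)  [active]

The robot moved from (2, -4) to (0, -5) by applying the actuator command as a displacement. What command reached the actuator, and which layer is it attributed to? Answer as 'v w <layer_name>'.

-2 -1 dock

displacement = (0, -5) − (2, -4) = (-2, -1)
[0] grasp on; wire := (3, 0)
[1] back_away on (suppress); wire := (-2, -1)
[2] track_target on (suppress); wire := (-2, -3)
[3] dock on (suppress); wire := (-2, -1)
output (-2, -1) — from layer 3 (dock)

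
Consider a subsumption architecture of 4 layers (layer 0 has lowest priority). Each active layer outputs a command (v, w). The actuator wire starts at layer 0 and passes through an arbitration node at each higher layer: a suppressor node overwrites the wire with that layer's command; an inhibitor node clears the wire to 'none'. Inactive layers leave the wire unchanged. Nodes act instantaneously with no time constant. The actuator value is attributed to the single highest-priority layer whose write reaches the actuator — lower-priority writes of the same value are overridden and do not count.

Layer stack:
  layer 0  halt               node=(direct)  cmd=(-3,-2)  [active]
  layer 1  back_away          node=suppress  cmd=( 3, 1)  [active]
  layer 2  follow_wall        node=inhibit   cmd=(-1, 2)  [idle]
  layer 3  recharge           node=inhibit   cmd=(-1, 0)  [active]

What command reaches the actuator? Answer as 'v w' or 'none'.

L0 halt: active, feeds wire = (-3, -2)
L1 back_away: active, suppressor → wire = (3, 1)
L2 follow_wall: idle → wire stays (3, 1)
L3 recharge: active, inhibitor → wire = none
actuator = none

none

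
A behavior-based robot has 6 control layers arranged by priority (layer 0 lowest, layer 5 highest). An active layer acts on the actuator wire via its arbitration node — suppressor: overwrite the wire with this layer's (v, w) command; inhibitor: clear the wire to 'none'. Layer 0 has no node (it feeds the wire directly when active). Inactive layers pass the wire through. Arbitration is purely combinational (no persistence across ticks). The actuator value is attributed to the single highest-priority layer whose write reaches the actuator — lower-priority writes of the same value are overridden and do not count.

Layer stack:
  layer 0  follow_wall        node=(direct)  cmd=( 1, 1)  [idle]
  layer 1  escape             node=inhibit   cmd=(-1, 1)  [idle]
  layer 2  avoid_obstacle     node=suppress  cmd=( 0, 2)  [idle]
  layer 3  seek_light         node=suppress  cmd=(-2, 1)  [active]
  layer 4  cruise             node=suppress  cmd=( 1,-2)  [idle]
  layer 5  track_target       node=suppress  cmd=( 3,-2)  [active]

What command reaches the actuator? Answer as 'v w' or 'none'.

3 -2

L0 follow_wall: idle → wire = none
L1 escape: idle → wire stays none
L2 avoid_obstacle: idle → wire stays none
L3 seek_light: active, suppressor → wire = (-2, 1)
L4 cruise: idle → wire stays (-2, 1)
L5 track_target: active, suppressor → wire = (3, -2)
actuator = (3, -2)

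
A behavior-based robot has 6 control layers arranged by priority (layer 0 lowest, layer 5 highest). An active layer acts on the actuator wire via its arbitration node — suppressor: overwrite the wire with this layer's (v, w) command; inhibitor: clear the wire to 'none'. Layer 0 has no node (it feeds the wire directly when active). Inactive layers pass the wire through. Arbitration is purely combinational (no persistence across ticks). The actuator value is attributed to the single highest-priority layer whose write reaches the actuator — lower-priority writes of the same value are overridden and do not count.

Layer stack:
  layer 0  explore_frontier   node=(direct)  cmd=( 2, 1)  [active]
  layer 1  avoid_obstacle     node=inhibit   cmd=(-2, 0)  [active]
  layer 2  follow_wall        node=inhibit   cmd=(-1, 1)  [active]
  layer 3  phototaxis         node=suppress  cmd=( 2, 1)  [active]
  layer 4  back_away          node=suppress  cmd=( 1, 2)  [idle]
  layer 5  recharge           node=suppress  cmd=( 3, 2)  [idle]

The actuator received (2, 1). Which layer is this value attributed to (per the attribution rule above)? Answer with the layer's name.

phototaxis

[0] explore_frontier on; wire := (2, 1)
[1] avoid_obstacle on (inhibit); wire := none
[2] follow_wall on (inhibit); wire := none
[3] phototaxis on (suppress); wire := (2, 1)
[4] back_away off; pass (2, 1)
[5] recharge off; pass (2, 1)
output (2, 1)
last writer: layer 3 = phototaxis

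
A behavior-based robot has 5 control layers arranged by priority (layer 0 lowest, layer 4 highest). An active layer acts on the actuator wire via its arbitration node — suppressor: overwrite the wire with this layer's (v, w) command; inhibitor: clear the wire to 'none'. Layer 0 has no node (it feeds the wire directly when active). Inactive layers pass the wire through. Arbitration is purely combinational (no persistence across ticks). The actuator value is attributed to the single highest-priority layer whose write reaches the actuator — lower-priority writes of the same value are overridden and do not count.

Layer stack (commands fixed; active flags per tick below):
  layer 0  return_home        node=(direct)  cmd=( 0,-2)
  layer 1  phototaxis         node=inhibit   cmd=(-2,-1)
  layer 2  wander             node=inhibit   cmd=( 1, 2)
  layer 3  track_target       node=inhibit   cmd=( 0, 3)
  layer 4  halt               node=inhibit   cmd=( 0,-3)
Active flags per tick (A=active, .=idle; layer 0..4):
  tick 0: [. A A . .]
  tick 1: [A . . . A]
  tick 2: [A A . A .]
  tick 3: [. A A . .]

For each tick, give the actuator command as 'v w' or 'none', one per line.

tick 0:
  [0] return_home off; wire := none
  [1] phototaxis on (inhibit); wire := none
  [2] wander on (inhibit); wire := none
  [3] track_target off; pass none
  [4] halt off; pass none
  output none
tick 1:
  [0] return_home on; wire := (0, -2)
  [1] phototaxis off; pass (0, -2)
  [2] wander off; pass (0, -2)
  [3] track_target off; pass (0, -2)
  [4] halt on (inhibit); wire := none
  output none
tick 2:
  [0] return_home on; wire := (0, -2)
  [1] phototaxis on (inhibit); wire := none
  [2] wander off; pass none
  [3] track_target on (inhibit); wire := none
  [4] halt off; pass none
  output none
tick 3:
  [0] return_home off; wire := none
  [1] phototaxis on (inhibit); wire := none
  [2] wander on (inhibit); wire := none
  [3] track_target off; pass none
  [4] halt off; pass none
  output none

none
none
none
none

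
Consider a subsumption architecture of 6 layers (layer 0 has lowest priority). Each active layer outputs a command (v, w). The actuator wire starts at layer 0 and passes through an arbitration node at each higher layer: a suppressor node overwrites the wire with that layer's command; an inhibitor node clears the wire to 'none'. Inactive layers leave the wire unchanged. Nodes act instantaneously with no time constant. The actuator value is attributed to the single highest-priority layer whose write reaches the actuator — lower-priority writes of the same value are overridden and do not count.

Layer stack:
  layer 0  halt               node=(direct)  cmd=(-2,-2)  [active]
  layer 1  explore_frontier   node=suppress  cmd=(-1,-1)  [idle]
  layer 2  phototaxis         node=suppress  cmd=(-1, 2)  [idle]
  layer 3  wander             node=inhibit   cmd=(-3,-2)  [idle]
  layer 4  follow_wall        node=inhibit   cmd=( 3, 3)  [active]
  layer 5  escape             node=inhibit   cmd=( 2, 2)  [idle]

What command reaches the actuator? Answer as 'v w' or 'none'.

layer 0 (halt) active — direct: (-2, -2)
layer 1 (explore_frontier) idle — unchanged: (-2, -2)
layer 2 (phototaxis) idle — unchanged: (-2, -2)
layer 3 (wander) idle — unchanged: (-2, -2)
layer 4 (follow_wall) active — inhibits: none
layer 5 (escape) idle — unchanged: none
→ actuator none

none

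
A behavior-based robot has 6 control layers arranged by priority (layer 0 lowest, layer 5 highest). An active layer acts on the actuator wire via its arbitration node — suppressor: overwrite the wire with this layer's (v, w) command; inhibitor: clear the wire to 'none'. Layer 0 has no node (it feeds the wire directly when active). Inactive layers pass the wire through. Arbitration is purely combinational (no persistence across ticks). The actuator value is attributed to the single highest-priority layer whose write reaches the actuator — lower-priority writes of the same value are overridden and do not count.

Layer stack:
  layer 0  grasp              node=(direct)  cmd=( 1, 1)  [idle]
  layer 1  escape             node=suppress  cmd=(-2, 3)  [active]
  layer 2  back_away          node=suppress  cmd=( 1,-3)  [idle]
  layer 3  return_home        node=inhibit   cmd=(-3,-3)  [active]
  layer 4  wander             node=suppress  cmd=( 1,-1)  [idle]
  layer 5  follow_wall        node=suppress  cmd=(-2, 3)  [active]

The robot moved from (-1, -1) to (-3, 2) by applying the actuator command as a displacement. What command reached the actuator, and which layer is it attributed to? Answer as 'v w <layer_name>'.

displacement = (-3, 2) − (-1, -1) = (-2, 3)
L0 grasp: idle → wire = none
L1 escape: active, suppressor → wire = (-2, 3)
L2 back_away: idle → wire stays (-2, 3)
L3 return_home: active, inhibitor → wire = none
L4 wander: idle → wire stays none
L5 follow_wall: active, suppressor → wire = (-2, 3)
actuator = (-2, 3) — from layer 5 (follow_wall)

-2 3 follow_wall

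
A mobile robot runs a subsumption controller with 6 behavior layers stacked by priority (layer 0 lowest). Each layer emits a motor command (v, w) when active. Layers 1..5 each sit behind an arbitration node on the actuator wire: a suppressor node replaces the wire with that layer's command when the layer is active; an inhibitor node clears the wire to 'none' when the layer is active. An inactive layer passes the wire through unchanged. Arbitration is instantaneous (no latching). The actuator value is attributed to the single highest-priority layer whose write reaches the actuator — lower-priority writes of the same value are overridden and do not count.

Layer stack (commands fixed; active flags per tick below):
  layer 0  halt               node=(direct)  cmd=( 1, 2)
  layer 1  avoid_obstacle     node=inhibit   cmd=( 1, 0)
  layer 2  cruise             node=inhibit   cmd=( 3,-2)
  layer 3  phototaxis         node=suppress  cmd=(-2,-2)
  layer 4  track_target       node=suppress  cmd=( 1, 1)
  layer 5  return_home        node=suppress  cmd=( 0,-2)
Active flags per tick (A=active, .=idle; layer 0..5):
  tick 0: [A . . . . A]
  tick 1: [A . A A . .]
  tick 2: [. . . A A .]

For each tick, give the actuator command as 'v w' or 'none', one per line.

tick 0:
  [0] halt on; wire := (1, 2)
  [1] avoid_obstacle off; pass (1, 2)
  [2] cruise off; pass (1, 2)
  [3] phototaxis off; pass (1, 2)
  [4] track_target off; pass (1, 2)
  [5] return_home on (suppress); wire := (0, -2)
  output (0, -2)
tick 1:
  [0] halt on; wire := (1, 2)
  [1] avoid_obstacle off; pass (1, 2)
  [2] cruise on (inhibit); wire := none
  [3] phototaxis on (suppress); wire := (-2, -2)
  [4] track_target off; pass (-2, -2)
  [5] return_home off; pass (-2, -2)
  output (-2, -2)
tick 2:
  [0] halt off; wire := none
  [1] avoid_obstacle off; pass none
  [2] cruise off; pass none
  [3] phototaxis on (suppress); wire := (-2, -2)
  [4] track_target on (suppress); wire := (1, 1)
  [5] return_home off; pass (1, 1)
  output (1, 1)

0 -2
-2 -2
1 1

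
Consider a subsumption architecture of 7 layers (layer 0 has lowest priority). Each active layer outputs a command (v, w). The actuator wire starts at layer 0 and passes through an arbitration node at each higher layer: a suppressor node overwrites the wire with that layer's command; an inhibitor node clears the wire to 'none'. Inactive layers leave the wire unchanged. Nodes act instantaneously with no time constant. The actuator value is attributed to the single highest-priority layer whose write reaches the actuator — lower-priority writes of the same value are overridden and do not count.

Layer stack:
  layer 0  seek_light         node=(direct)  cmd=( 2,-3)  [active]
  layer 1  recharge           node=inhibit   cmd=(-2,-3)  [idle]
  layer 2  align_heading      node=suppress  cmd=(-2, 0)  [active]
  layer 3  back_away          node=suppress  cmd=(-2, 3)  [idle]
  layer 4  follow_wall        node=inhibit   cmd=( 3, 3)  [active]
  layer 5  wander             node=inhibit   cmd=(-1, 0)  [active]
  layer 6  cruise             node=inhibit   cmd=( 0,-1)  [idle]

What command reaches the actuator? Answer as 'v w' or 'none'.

L0 seek_light: active, feeds wire = (2, -3)
L1 recharge: idle → wire stays (2, -3)
L2 align_heading: active, suppressor → wire = (-2, 0)
L3 back_away: idle → wire stays (-2, 0)
L4 follow_wall: active, inhibitor → wire = none
L5 wander: active, inhibitor → wire = none
L6 cruise: idle → wire stays none
actuator = none

none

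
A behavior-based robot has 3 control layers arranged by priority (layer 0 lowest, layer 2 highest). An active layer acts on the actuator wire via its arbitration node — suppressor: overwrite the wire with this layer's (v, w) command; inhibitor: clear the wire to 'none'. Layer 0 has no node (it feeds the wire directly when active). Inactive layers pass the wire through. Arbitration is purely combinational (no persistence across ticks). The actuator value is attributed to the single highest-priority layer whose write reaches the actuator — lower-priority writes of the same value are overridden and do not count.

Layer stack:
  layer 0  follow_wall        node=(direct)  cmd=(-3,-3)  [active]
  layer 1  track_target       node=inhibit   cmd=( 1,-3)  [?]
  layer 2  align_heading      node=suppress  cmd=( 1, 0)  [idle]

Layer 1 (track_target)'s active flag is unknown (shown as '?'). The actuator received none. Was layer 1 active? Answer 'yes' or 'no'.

yes

If layer 1 is active=yes:
  actuator would be none
If layer 1 is active=no:
  actuator would be (-3, -3)
Observed none, so layer 1 was active.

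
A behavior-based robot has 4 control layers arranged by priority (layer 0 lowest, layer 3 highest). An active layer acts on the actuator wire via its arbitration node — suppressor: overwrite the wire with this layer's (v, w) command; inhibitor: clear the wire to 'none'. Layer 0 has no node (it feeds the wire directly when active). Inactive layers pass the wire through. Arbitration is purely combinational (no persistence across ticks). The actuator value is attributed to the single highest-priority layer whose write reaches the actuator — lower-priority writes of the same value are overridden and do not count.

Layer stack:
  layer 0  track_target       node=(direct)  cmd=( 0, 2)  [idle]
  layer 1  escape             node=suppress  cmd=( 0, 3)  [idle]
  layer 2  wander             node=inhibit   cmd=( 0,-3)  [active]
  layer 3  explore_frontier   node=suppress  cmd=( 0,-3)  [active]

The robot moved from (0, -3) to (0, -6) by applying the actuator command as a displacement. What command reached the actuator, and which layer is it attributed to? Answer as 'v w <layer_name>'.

displacement = (0, -6) − (0, -3) = (0, -3)
L0 track_target: idle → wire = none
L1 escape: idle → wire stays none
L2 wander: active, inhibitor → wire = none
L3 explore_frontier: active, suppressor → wire = (0, -3)
actuator = (0, -3) — from layer 3 (explore_frontier)

0 -3 explore_frontier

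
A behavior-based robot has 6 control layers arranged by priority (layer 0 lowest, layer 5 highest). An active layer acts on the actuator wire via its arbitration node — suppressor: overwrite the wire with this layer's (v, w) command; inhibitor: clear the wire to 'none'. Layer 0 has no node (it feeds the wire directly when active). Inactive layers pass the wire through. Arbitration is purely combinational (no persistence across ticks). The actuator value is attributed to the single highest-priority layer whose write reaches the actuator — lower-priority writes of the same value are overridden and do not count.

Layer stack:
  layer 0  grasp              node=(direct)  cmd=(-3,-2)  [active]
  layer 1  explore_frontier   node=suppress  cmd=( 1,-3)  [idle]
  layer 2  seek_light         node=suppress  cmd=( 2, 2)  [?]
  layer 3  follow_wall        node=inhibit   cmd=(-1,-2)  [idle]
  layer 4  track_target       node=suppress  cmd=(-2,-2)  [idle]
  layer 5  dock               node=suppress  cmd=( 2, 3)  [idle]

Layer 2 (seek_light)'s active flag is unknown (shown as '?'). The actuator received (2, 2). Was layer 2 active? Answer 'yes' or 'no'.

If layer 2 is active=yes:
  actuator would be (2, 2)
If layer 2 is active=no:
  actuator would be (-3, -2)
Observed (2, 2), so layer 2 was active.

yes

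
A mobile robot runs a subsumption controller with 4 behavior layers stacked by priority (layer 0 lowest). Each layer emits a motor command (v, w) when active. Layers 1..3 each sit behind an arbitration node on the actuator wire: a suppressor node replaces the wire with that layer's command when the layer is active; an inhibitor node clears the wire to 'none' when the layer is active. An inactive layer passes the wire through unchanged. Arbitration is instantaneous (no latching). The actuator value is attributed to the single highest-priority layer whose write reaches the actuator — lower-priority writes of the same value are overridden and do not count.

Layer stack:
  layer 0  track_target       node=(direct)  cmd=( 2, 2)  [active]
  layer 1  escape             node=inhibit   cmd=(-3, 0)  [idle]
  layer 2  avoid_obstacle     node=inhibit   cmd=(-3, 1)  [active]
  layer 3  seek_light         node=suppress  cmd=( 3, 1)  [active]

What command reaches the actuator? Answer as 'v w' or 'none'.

3 1

[0] track_target on; wire := (2, 2)
[1] escape off; pass (2, 2)
[2] avoid_obstacle on (inhibit); wire := none
[3] seek_light on (suppress); wire := (3, 1)
output (3, 1)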